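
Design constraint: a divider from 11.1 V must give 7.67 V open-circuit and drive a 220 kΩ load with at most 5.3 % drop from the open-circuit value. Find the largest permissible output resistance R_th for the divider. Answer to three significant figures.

Loading drop = R_th/(R_th + R_L) ≤ 0.0530, so R_th ≤ R_L · ε/(1−ε) = 220 kΩ × 0.0530/0.9470 = 12.3 kΩ.
(Any R1, R2 with R2/(R1+R2) = 0.691 and R1‖R2 ≤ 12.3 kΩ will meet the spec.)

R_th ≤ 12.3 kΩ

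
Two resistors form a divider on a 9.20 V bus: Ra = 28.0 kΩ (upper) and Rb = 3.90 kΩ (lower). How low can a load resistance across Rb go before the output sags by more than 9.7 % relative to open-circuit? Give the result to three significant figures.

R_L(min) ≈ 31.9 kΩ

Output resistance R_th = Ra‖Rb = (28.0 × 3.90)/31.90 = 3.423 kΩ.
The fractional drop is R_th/(R_th + R_L); requiring this ≤ 0.0970 gives R_L ≥ R_th(1/0.0970 − 1) = 3.423 × 9.309 = 31.9 kΩ.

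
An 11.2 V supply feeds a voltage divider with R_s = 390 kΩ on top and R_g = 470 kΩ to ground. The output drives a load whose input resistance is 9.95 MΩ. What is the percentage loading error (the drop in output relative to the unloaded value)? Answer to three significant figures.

The divider's output (Thévenin) resistance is R_s‖R_g = 213.1 kΩ.
Fractional drop under load = R_th/(R_th + R_L) = 213.1 / (213.1 + 9950) = 0.02097.
So the output falls by 2.10 %.

2.10 %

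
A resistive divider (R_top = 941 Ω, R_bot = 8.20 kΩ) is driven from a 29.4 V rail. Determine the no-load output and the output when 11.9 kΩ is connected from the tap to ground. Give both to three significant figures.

Unloaded: 26.4 V; loaded: 24.6 V

Open-circuit: V = 29.4 × 8200/(941 + 8200) = 26.4 V.
With the load, R_bot becomes R_bot‖R_L = 4855 Ω, so V = 29.4 × 4855/5796 = 24.6 V.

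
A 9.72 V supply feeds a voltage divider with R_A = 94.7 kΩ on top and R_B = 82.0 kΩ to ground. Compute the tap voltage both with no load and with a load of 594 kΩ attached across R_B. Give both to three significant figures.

Unloaded: 4.51 V; loaded: 4.20 V

Open-circuit: V = 9.72 × 82.0/(94.7 + 82.0) = 4.51 V.
With the load, R_B becomes R_B‖R_L = 72.05 kΩ, so V = 9.72 × 72.05/166.8 = 4.20 V.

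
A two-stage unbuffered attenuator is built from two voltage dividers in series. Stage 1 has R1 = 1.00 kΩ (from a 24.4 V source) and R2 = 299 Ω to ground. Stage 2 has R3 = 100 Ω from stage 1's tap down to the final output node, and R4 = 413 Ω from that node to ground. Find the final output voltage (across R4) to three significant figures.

V_out ≈ 3.12 V

Stage 2 presents R3+R4 = 513.0 Ω as a load on stage 1's tap.
Stage 1's lower leg becomes R2‖(R3+R4) = 188.9 Ω, so V_mid = 24.4 × 188.9/1189 = 3.877 V.
Stage 2 is itself unloaded: V_out = V_mid × R4/(R3+R4) = 3.877 × 413/513.0 = 3.12 V.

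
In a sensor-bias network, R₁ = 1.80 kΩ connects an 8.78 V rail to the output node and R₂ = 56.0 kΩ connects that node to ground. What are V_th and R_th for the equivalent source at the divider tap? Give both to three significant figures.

V_th = 8.51 V, R_th = 1.74 kΩ

V_th is the open-circuit tap voltage: 8.78 × 56.0/(1.80 + 56.0) = 8.51 V.
With the supply zeroed, R₁ and R₂ appear in parallel from the tap: R_th = R₁‖R₂ = (1.80 × 56.0)/57.80 = 1.74 kΩ.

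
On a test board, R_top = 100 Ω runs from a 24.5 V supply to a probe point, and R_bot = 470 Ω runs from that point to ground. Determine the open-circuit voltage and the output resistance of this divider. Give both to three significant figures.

V_th is the open-circuit tap voltage: 24.5 × 470/(100 + 470) = 20.2 V.
With the supply zeroed, R_top and R_bot appear in parallel from the tap: R_th = R_top‖R_bot = (100 × 470)/570.0 = 82.5 Ω.

V_th = 20.2 V, R_th = 82.5 Ω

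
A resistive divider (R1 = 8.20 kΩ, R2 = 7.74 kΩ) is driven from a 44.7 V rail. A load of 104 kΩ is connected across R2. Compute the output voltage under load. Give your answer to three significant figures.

The load sits in parallel with R2: R2‖R_L = (7.74 × 104) / (7.74 + 104) = 7.204 kΩ.
V_out = 44.7 × 7.204 / (8.20 + 7.204) = 44.7 × 7.204/15.40 = 20.9 V.

V_out ≈ 20.9 V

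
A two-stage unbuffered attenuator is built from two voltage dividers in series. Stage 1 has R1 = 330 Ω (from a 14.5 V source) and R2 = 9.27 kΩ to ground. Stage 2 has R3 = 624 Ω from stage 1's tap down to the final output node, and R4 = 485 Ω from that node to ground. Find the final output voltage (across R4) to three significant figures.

Stage 2 presents R3+R4 = 1109 Ω as a load on stage 1's tap.
Stage 1's lower leg becomes R2‖(R3+R4) = 990.5 Ω, so V_mid = 14.5 × 990.5/1321 = 10.88 V.
Stage 2 is itself unloaded: V_out = V_mid × R4/(R3+R4) = 10.88 × 485/1109 = 4.76 V.

V_out ≈ 4.76 V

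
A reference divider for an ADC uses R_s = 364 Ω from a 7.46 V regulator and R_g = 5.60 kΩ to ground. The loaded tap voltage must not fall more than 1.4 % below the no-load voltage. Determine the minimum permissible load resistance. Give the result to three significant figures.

Output resistance R_th = R_s‖R_g = (364 × 5600)/5964 = 341.8 Ω.
The fractional drop is R_th/(R_th + R_L); requiring this ≤ 0.0140 gives R_L ≥ R_th(1/0.0140 − 1) = 341.8 × 70.43 = 24.1 kΩ.

R_L(min) ≈ 24.1 kΩ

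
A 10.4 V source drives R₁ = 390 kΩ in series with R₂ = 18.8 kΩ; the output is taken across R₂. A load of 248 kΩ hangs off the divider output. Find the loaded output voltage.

V_out ≈ 0.446 V

The load sits in parallel with R₂: R₂‖R_L = (18.8 × 248) / (18.8 + 248) = 17.48 kΩ.
V_out = 10.4 × 17.48 / (390 + 17.48) = 10.4 × 17.48/407.5 = 0.446 V.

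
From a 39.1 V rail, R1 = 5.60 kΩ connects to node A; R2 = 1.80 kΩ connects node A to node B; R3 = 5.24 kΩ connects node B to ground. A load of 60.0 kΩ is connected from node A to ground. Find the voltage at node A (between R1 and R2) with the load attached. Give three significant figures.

Below node A the series string R2+R3 = 7.040 kΩ sits in parallel with the 60.0 kΩ load: 6.301 kΩ.
V_A = 39.1 × 6.301/(5.60 + 6.301) = 20.7 V.

V ≈ 20.7 V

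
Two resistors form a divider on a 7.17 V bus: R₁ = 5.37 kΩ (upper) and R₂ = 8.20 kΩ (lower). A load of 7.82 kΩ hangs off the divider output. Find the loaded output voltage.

V_out ≈ 3.06 V

The load sits in parallel with R₂: R₂‖R_L = (8.20 × 7.82) / (8.20 + 7.82) = 4.003 kΩ.
V_out = 7.17 × 4.003 / (5.37 + 4.003) = 7.17 × 4.003/9.373 = 3.06 V.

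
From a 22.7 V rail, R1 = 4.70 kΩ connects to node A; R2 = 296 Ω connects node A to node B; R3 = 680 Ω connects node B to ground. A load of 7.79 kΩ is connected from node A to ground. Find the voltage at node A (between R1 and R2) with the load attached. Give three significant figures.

V ≈ 3.54 V

Below node A the series string R2+R3 = 976.0 Ω sits in parallel with the 7790 Ω load: 867.3 Ω.
V_A = 22.7 × 867.3/(4700 + 867.3) = 3.54 V.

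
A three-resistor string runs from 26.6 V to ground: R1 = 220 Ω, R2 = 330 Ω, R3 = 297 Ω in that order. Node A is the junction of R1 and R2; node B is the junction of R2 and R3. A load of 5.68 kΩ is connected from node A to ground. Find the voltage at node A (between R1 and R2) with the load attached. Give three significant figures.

V ≈ 19.1 V

Below node A the series string R2+R3 = 627.0 Ω sits in parallel with the 5680 Ω load: 564.7 Ω.
V_A = 26.6 × 564.7/(220 + 564.7) = 19.1 V.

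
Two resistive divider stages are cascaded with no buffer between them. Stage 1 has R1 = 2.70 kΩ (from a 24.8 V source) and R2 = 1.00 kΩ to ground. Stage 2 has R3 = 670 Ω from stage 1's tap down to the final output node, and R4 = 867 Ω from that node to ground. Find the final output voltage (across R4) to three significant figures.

Stage 2 presents R3+R4 = 1537 Ω as a load on stage 1's tap.
Stage 1's lower leg becomes R2‖(R3+R4) = 605.8 Ω, so V_mid = 24.8 × 605.8/3306 = 4.545 V.
Stage 2 is itself unloaded: V_out = V_mid × R4/(R3+R4) = 4.545 × 867/1537 = 2.56 V.

V_out ≈ 2.56 V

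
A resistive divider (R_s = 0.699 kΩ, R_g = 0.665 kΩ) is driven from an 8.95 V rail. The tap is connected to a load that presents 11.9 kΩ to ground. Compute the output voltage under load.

The load sits in parallel with R_g: R_g‖R_L = (665 × 11900) / (665 + 11900) = 629.8 Ω.
V_out = 8.95 × 629.8 / (699 + 629.8) = 8.95 × 629.8/1329 = 4.24 V.
(Unloaded it would have been 4.36 V.)

V_out ≈ 4.24 V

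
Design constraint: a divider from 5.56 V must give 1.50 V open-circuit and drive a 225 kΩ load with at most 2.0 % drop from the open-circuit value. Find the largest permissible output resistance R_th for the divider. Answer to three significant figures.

Loading drop = R_th/(R_th + R_L) ≤ 0.0200, so R_th ≤ R_L · ε/(1−ε) = 225 kΩ × 0.0200/0.9800 = 4.59 kΩ.

R_th ≤ 4.59 kΩ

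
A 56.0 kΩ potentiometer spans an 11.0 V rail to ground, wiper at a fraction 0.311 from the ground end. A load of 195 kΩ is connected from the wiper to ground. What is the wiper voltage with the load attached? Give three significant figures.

The wiper splits the pot into (1−α)R = 38.58 kΩ above and αR = 17.42 kΩ below.
Lower section ‖ load = 15.99 kΩ.
V_wiper = 11.0 × 15.99/(38.58 + 15.99) = 3.22 V.

V ≈ 3.22 V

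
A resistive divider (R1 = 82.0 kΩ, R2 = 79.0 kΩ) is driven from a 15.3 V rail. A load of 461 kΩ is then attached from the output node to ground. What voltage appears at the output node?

V_out ≈ 6.90 V

The load sits in parallel with R2: R2‖R_L = (79.0 × 461) / (79.0 + 461) = 67.44 kΩ.
V_out = 15.3 × 67.44 / (82.0 + 67.44) = 15.3 × 67.44/149.4 = 6.90 V.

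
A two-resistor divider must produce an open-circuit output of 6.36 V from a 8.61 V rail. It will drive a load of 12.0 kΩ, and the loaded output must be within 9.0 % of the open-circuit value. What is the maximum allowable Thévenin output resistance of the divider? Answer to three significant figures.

R_th ≤ 1.19 kΩ

Loading drop = R_th/(R_th + R_L) ≤ 0.0900, so R_th ≤ R_L · ε/(1−ε) = 12.0 kΩ × 0.0900/0.9100 = 1.19 kΩ.
(Any R1, R2 with R2/(R1+R2) = 0.739 and R1‖R2 ≤ 1.19 kΩ will meet the spec.)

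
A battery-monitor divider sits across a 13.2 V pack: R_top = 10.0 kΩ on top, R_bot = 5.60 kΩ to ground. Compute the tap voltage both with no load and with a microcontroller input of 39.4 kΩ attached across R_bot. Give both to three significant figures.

Unloaded: 4.74 V; loaded: 4.34 V

Open-circuit: V = 13.2 × 5.60/(10.0 + 5.60) = 4.74 V.
With the load, R_bot becomes R_bot‖R_L = 4.903 kΩ, so V = 13.2 × 4.903/14.90 = 4.34 V.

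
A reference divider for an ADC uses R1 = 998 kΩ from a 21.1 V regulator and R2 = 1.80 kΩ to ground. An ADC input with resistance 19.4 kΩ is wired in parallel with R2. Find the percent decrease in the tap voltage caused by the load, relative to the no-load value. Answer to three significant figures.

8.48 %

Unloaded V = 21.1 × 1.80/999.8 = 0.037988 V.
Loaded: R2‖R_L = 1.647 kΩ, giving V = 21.1 × 1.647/999.6 = 0.034768 V.
Drop = (0.037988 − 0.034768) / 0.037988 = 8.48 %.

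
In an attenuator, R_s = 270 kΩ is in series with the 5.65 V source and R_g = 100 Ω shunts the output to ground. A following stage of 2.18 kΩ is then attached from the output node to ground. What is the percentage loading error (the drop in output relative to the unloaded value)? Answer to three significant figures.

4.38 %

The divider's output (Thévenin) resistance is R_s‖R_g = 99.96 Ω.
Fractional drop under load = R_th/(R_th + R_L) = 99.96 / (99.96 + 2180) = 0.04384.
So the output falls by 4.38 %.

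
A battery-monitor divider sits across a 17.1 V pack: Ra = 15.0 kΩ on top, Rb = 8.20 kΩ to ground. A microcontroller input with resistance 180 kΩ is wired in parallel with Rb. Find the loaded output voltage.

The load sits in parallel with Rb: Rb‖R_L = (8.20 × 180) / (8.20 + 180) = 7.843 kΩ.
V_out = 17.1 × 7.843 / (15.0 + 7.843) = 17.1 × 7.843/22.84 = 5.87 V.

V_out ≈ 5.87 V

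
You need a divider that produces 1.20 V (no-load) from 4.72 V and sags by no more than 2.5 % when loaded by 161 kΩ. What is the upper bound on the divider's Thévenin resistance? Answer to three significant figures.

Loading drop = R_th/(R_th + R_L) ≤ 0.0250, so R_th ≤ R_L · ε/(1−ε) = 161 kΩ × 0.0250/0.9750 = 4.13 kΩ.

R_th ≤ 4.13 kΩ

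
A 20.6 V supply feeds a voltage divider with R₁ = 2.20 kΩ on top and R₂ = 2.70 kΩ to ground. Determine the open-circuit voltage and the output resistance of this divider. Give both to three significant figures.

V_th is the open-circuit tap voltage: 20.6 × 2.70/(2.20 + 2.70) = 11.4 V.
With the supply zeroed, R₁ and R₂ appear in parallel from the tap: R_th = R₁‖R₂ = (2.20 × 2.70)/4.900 = 1.21 kΩ.

V_th = 11.4 V, R_th = 1.21 kΩ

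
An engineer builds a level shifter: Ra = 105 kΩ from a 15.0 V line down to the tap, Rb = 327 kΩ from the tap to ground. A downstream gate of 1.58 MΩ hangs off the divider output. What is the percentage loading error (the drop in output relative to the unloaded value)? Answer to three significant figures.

4.79 %

The divider's output (Thévenin) resistance is Ra‖Rb = 79.48 kΩ.
Fractional drop under load = R_th/(R_th + R_L) = 79.48 / (79.48 + 1580) = 0.04789.
So the output falls by 4.79 %.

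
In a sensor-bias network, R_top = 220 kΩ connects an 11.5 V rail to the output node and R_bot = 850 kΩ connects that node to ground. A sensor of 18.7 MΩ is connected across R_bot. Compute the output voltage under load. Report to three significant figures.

V_out ≈ 9.05 V

The load sits in parallel with R_bot: R_bot‖R_L = (850 × 18700) / (850 + 18700) = 813.0 kΩ.
V_out = 11.5 × 813.0 / (220 + 813.0) = 11.5 × 813.0/1033 = 9.05 V.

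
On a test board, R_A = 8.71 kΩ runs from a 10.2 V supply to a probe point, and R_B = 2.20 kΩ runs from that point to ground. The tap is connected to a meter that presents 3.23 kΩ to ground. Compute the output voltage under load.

V_out ≈ 1.33 V

The load sits in parallel with R_B: R_B‖R_L = (2.20 × 3.23) / (2.20 + 3.23) = 1.309 kΩ.
V_out = 10.2 × 1.309 / (8.71 + 1.309) = 10.2 × 1.309/10.02 = 1.33 V.
(Unloaded it would have been 2.06 V.)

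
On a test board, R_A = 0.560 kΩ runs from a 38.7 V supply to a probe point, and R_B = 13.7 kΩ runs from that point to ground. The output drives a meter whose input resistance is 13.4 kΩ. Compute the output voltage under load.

The load sits in parallel with R_B: R_B‖R_L = (13700 × 13400) / (13700 + 13400) = 6774 Ω.
V_out = 38.7 × 6774 / (560 + 6774) = 38.7 × 6774/7334 = 35.7 V.

V_out ≈ 35.7 V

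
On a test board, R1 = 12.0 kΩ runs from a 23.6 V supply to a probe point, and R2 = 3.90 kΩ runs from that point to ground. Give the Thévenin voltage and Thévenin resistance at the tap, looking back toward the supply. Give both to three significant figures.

V_th = 5.79 V, R_th = 2.94 kΩ

V_th is the open-circuit tap voltage: 23.6 × 3.90/(12.0 + 3.90) = 5.79 V.
With the supply zeroed, R1 and R2 appear in parallel from the tap: R_th = R1‖R2 = (12.0 × 3.90)/15.90 = 2.94 kΩ.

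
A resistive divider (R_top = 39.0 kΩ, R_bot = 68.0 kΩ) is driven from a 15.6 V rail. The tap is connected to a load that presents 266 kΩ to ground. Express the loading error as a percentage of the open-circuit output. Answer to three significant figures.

8.52 %

Unloaded V = 15.6 × 68.0/107.0 = 9.9140 V.
Loaded: R_bot‖R_L = 54.16 kΩ, giving V = 15.6 × 54.16/93.16 = 9.0690 V.
Drop = (9.9140 − 9.0690) / 9.9140 = 8.52 %.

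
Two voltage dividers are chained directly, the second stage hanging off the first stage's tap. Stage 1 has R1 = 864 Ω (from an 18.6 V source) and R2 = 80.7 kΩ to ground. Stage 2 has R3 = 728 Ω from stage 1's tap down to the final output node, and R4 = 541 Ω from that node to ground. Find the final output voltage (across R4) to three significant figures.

V_out ≈ 4.69 V

Stage 2 presents R3+R4 = 1269 Ω as a load on stage 1's tap.
Stage 1's lower leg becomes R2‖(R3+R4) = 1249 Ω, so V_mid = 18.6 × 1249/2113 = 11.00 V.
Stage 2 is itself unloaded: V_out = V_mid × R4/(R3+R4) = 11.00 × 541/1269 = 4.69 V.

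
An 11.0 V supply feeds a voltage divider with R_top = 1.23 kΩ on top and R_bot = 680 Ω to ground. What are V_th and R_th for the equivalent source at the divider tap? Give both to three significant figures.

V_th is the open-circuit tap voltage: 11.0 × 680/(1230 + 680) = 3.92 V.
With the supply zeroed, R_top and R_bot appear in parallel from the tap: R_th = R_top‖R_bot = (1230 × 680)/1910 = 438 Ω.

V_th = 3.92 V, R_th = 438 Ω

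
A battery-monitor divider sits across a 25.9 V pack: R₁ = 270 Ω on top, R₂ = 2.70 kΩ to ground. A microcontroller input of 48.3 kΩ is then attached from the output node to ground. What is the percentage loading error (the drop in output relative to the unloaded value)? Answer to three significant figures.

The divider's output (Thévenin) resistance is R₁‖R₂ = 245.5 Ω.
Fractional drop under load = R_th/(R_th + R_L) = 245.5 / (245.5 + 48300) = 0.005056.
So the output falls by 0.506 %.

0.506 %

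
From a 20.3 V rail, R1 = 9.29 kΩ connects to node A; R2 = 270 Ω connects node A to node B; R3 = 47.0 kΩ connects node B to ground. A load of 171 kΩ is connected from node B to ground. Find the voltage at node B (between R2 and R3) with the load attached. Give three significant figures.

V ≈ 16.1 V

At node B, R3 is in parallel with the load: R3‖R_L = 36870 Ω.
Below node A the resistance is R2 + (R3‖R_L) = 37140 Ω, so V_A = 20.3 × 37140/46430 = 16.24 V.
Then V_B = V_A × (R3‖R_L)/(R2 + R3‖R_L) = 16.24 × 36870/37140 = 16.1 V.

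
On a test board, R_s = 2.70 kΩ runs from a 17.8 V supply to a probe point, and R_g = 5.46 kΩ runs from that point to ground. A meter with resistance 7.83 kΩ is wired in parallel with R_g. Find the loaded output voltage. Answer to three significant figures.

The load sits in parallel with R_g: R_g‖R_L = (5.46 × 7.83) / (5.46 + 7.83) = 3.217 kΩ.
V_out = 17.8 × 3.217 / (2.70 + 3.217) = 17.8 × 3.217/5.917 = 9.68 V.
(Unloaded it would have been 11.9 V.)

V_out ≈ 9.68 V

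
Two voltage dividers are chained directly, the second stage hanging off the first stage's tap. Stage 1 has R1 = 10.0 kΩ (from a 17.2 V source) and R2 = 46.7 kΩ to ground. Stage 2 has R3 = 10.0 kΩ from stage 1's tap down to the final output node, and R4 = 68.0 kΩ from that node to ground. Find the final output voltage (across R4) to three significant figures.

Stage 2 presents R3+R4 = 78.00 kΩ as a load on stage 1's tap.
Stage 1's lower leg becomes R2‖(R3+R4) = 29.21 kΩ, so V_mid = 17.2 × 29.21/39.21 = 12.81 V.
Stage 2 is itself unloaded: V_out = V_mid × R4/(R3+R4) = 12.81 × 68.0/78.00 = 11.2 V.

V_out ≈ 11.2 V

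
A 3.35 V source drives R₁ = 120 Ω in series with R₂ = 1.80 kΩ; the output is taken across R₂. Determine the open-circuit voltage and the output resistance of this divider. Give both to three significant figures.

V_th is the open-circuit tap voltage: 3.35 × 1800/(120 + 1800) = 3.14 V.
With the supply zeroed, R₁ and R₂ appear in parallel from the tap: R_th = R₁‖R₂ = (120 × 1800)/1920 = 112 Ω.

V_th = 3.14 V, R_th = 112 Ω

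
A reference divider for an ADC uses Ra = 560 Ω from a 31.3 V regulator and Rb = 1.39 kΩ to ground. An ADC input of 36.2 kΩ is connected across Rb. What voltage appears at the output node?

V_out ≈ 22.1 V

The load sits in parallel with Rb: Rb‖R_L = (1390 × 36200) / (1390 + 36200) = 1339 Ω.
V_out = 31.3 × 1339 / (560 + 1339) = 31.3 × 1339/1899 = 22.1 V.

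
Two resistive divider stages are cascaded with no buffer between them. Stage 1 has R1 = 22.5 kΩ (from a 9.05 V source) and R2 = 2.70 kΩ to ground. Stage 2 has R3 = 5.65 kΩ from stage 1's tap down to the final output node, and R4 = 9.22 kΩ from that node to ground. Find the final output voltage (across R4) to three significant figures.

V_out ≈ 0.517 V

Stage 2 presents R3+R4 = 14.87 kΩ as a load on stage 1's tap.
Stage 1's lower leg becomes R2‖(R3+R4) = 2.285 kΩ, so V_mid = 9.05 × 2.285/24.79 = 0.8344 V.
Stage 2 is itself unloaded: V_out = V_mid × R4/(R3+R4) = 0.8344 × 9.22/14.87 = 0.517 V.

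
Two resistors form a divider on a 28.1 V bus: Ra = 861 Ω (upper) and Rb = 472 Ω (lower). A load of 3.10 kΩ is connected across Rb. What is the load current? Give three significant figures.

I_L ≈ 2.92 mA

Rb‖R_L = 409.6 Ω; V_out = 28.1 × 409.6/1271 = 9.059 V.
I_L = V_out / R_L = 9.059 / 3.10 kΩ = 2.92 mA.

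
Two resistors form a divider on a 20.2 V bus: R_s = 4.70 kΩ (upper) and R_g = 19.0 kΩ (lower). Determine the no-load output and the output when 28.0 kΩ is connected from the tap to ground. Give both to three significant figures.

Open-circuit: V = 20.2 × 19.0/(4.70 + 19.0) = 16.2 V.
With the load, R_g becomes R_g‖R_L = 11.32 kΩ, so V = 20.2 × 11.32/16.02 = 14.3 V.

Unloaded: 16.2 V; loaded: 14.3 V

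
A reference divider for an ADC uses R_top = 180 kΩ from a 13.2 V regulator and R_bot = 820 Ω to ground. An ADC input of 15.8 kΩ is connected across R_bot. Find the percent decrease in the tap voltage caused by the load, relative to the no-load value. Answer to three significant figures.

The divider's output (Thévenin) resistance is R_top‖R_bot = 816.3 Ω.
Fractional drop under load = R_th/(R_th + R_L) = 816.3 / (816.3 + 15800) = 0.04913.
So the output falls by 4.91 %.

4.91 %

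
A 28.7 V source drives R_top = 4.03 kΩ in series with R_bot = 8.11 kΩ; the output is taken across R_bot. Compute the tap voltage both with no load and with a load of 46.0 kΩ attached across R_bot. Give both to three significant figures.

Open-circuit: V = 28.7 × 8.11/(4.03 + 8.11) = 19.2 V.
With the load, R_bot becomes R_bot‖R_L = 6.894 kΩ, so V = 28.7 × 6.894/10.92 = 18.1 V.

Unloaded: 19.2 V; loaded: 18.1 V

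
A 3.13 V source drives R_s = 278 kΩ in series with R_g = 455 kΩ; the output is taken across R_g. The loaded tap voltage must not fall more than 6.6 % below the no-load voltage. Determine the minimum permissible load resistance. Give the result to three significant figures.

Output resistance R_th = R_s‖R_g = (278 × 455)/733.0 = 172.6 kΩ.
The fractional drop is R_th/(R_th + R_L); requiring this ≤ 0.0660 gives R_L ≥ R_th(1/0.0660 − 1) = 172.6 × 14.15 = 2.44 MΩ.

R_L(min) ≈ 2.44 MΩ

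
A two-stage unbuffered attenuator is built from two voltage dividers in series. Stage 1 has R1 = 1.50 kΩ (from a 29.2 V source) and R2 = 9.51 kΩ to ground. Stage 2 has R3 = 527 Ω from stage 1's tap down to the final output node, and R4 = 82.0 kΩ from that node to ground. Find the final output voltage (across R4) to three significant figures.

V_out ≈ 24.7 V

Stage 2 presents R3+R4 = 82530 Ω as a load on stage 1's tap.
Stage 1's lower leg becomes R2‖(R3+R4) = 8527 Ω, so V_mid = 29.2 × 8527/10030 = 24.83 V.
Stage 2 is itself unloaded: V_out = V_mid × R4/(R3+R4) = 24.83 × 82000/82530 = 24.7 V.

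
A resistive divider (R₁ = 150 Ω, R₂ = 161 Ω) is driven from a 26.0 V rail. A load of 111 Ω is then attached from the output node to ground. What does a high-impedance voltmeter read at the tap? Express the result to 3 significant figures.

V_out ≈ 7.92 V

The load sits in parallel with R₂: R₂‖R_L = (161 × 111) / (161 + 111) = 65.70 Ω.
V_out = 26.0 × 65.70 / (150 + 65.70) = 26.0 × 65.70/215.7 = 7.92 V.
(Unloaded it would have been 13.5 V.)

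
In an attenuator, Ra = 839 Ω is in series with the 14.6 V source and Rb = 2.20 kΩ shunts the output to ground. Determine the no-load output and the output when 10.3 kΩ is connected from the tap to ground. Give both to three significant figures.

Open-circuit: V = 14.6 × 2200/(839 + 2200) = 10.6 V.
With the load, Rb becomes Rb‖R_L = 1813 Ω, so V = 14.6 × 1813/2652 = 9.98 V.

Unloaded: 10.6 V; loaded: 9.98 V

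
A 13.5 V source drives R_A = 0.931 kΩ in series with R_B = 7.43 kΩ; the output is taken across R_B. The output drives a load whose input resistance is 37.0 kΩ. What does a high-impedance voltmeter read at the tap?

V_out ≈ 11.7 V

The load sits in parallel with R_B: R_B‖R_L = (7430 × 37000) / (7430 + 37000) = 6187 Ω.
V_out = 13.5 × 6187 / (931 + 6187) = 13.5 × 6187/7118 = 11.7 V.
(Unloaded it would have been 12.0 V.)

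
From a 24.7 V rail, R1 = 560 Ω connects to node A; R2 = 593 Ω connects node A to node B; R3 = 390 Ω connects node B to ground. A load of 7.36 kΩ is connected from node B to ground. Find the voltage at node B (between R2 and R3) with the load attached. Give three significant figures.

At node B, R3 is in parallel with the load: R3‖R_L = 370.4 Ω.
Below node A the resistance is R2 + (R3‖R_L) = 963.4 Ω, so V_A = 24.7 × 963.4/1523 = 15.62 V.
Then V_B = V_A × (R3‖R_L)/(R2 + R3‖R_L) = 15.62 × 370.4/963.4 = 6.01 V.

V ≈ 6.01 V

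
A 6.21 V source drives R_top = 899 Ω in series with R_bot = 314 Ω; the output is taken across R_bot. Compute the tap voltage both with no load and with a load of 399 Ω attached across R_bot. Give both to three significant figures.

Unloaded: 1.61 V; loaded: 1.02 V

Open-circuit: V = 6.21 × 314/(899 + 314) = 1.61 V.
With the load, R_bot becomes R_bot‖R_L = 175.7 Ω, so V = 6.21 × 175.7/1075 = 1.02 V.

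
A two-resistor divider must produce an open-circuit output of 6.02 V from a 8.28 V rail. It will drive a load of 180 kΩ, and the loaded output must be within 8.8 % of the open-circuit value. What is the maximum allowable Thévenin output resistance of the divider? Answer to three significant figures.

Loading drop = R_th/(R_th + R_L) ≤ 0.0880, so R_th ≤ R_L · ε/(1−ε) = 180 kΩ × 0.0880/0.9120 = 17.4 kΩ.

R_th ≤ 17.4 kΩ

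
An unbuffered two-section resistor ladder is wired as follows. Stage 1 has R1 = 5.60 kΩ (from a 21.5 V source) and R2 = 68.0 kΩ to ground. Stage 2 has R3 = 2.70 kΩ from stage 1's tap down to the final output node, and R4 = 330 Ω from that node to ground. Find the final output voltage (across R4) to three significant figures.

Stage 2 presents R3+R4 = 3030 Ω as a load on stage 1's tap.
Stage 1's lower leg becomes R2‖(R3+R4) = 2901 Ω, so V_mid = 21.5 × 2901/8501 = 7.337 V.
Stage 2 is itself unloaded: V_out = V_mid × R4/(R3+R4) = 7.337 × 330/3030 = 0.799 V.

V_out ≈ 0.799 V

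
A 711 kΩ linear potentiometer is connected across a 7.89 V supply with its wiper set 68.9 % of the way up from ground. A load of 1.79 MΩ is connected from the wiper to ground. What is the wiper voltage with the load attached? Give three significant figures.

V ≈ 5.01 V

The wiper splits the pot into (1−α)R = 221.1 kΩ above and αR = 489.9 kΩ below.
Lower section ‖ load = 384.6 kΩ.
V_wiper = 7.89 × 384.6/(221.1 + 384.6) = 5.01 V.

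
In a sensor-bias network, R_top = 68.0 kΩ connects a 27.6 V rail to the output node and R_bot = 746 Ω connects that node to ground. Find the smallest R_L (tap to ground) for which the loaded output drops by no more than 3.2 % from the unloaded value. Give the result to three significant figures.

Output resistance R_th = R_top‖R_bot = (68000 × 746)/68750 = 737.9 Ω.
The fractional drop is R_th/(R_th + R_L); requiring this ≤ 0.0320 gives R_L ≥ R_th(1/0.0320 − 1) = 737.9 × 30.25 = 22.3 kΩ.

R_L(min) ≈ 22.3 kΩ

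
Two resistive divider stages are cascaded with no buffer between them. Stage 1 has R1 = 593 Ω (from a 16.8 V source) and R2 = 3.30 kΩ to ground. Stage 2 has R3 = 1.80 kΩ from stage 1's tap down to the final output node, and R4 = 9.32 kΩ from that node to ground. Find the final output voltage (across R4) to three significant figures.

Stage 2 presents R3+R4 = 11120 Ω as a load on stage 1's tap.
Stage 1's lower leg becomes R2‖(R3+R4) = 2545 Ω, so V_mid = 16.8 × 2545/3138 = 13.63 V.
Stage 2 is itself unloaded: V_out = V_mid × R4/(R3+R4) = 13.63 × 9320/11120 = 11.4 V.

V_out ≈ 11.4 V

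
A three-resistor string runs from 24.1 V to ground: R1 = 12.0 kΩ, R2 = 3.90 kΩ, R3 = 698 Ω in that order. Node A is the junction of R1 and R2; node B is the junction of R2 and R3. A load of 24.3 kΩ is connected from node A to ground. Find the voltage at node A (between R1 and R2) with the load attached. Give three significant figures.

Below node A the series string R2+R3 = 4598 Ω sits in parallel with the 24300 Ω load: 3866 Ω.
V_A = 24.1 × 3866/(12000 + 3866) = 5.87 V.

V ≈ 5.87 V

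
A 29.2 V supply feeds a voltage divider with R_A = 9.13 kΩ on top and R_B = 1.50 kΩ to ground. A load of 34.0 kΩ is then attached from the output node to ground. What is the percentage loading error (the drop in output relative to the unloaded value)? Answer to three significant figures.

3.65 %

The divider's output (Thévenin) resistance is R_A‖R_B = 1.288 kΩ.
Fractional drop under load = R_th/(R_th + R_L) = 1.288 / (1.288 + 34.0) = 0.03651.
So the output falls by 3.65 %.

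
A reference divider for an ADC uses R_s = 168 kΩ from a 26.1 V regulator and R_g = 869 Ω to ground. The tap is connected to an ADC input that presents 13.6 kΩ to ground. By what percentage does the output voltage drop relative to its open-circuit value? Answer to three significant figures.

5.98 %

The divider's output (Thévenin) resistance is R_s‖R_g = 864.5 Ω.
Fractional drop under load = R_th/(R_th + R_L) = 864.5 / (864.5 + 13600) = 0.05977.
So the output falls by 5.98 %.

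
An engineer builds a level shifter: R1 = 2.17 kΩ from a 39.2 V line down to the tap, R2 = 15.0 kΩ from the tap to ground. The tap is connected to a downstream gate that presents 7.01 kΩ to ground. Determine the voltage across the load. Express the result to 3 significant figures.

V_out ≈ 27.0 V

The load sits in parallel with R2: R2‖R_L = (15.0 × 7.01) / (15.0 + 7.01) = 4.777 kΩ.
V_out = 39.2 × 4.777 / (2.17 + 4.777) = 39.2 × 4.777/6.947 = 27.0 V.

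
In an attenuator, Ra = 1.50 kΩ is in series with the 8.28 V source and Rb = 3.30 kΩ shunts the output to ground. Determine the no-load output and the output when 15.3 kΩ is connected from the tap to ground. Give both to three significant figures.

Open-circuit: V = 8.28 × 3.30/(1.50 + 3.30) = 5.69 V.
With the load, Rb becomes Rb‖R_L = 2.715 kΩ, so V = 8.28 × 2.715/4.215 = 5.33 V.

Unloaded: 5.69 V; loaded: 5.33 V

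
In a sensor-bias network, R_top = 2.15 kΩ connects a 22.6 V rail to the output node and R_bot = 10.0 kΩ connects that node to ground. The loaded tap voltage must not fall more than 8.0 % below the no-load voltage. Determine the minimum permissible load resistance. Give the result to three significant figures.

Output resistance R_th = R_top‖R_bot = (2.15 × 10.0)/12.15 = 1.770 kΩ.
The fractional drop is R_th/(R_th + R_L); requiring this ≤ 0.0800 gives R_L ≥ R_th(1/0.0800 − 1) = 1.770 × 11.50 = 20.3 kΩ.

R_L(min) ≈ 20.3 kΩ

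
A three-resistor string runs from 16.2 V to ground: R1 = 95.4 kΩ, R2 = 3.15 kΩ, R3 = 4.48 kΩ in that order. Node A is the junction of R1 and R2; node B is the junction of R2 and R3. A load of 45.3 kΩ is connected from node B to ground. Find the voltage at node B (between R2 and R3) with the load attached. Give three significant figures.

At node B, R3 is in parallel with the load: R3‖R_L = 4.077 kΩ.
Below node A the resistance is R2 + (R3‖R_L) = 7.227 kΩ, so V_A = 16.2 × 7.227/102.6 = 1.141 V.
Then V_B = V_A × (R3‖R_L)/(R2 + R3‖R_L) = 1.141 × 4.077/7.227 = 0.644 V.

V ≈ 0.644 V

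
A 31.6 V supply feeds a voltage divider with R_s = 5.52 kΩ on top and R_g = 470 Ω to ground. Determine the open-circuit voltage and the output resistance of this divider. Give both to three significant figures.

V_th = 2.48 V, R_th = 433 Ω

V_th is the open-circuit tap voltage: 31.6 × 470/(5520 + 470) = 2.48 V.
With the supply zeroed, R_s and R_g appear in parallel from the tap: R_th = R_s‖R_g = (5520 × 470)/5990 = 433 Ω.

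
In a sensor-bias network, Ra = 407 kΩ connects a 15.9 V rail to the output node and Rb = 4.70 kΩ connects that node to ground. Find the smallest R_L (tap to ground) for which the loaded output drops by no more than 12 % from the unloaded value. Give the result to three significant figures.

Output resistance R_th = Ra‖Rb = (407 × 4.70)/411.7 = 4.646 kΩ.
The fractional drop is R_th/(R_th + R_L); requiring this ≤ 0.120 gives R_L ≥ R_th(1/0.120 − 1) = 4.646 × 7.333 = 34.1 kΩ.

R_L(min) ≈ 34.1 kΩ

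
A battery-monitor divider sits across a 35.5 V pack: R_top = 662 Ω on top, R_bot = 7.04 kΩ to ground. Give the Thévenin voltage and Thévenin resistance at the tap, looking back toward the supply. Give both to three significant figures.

V_th is the open-circuit tap voltage: 35.5 × 7040/(662 + 7040) = 32.4 V.
With the supply zeroed, R_top and R_bot appear in parallel from the tap: R_th = R_top‖R_bot = (662 × 7040)/7702 = 605 Ω.

V_th = 32.4 V, R_th = 605 Ω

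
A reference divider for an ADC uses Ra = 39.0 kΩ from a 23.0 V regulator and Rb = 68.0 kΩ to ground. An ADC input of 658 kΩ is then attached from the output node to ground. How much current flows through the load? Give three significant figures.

Rb‖R_L = 61.63 kΩ; V_out = 23.0 × 61.63/100.6 = 14.09 V.
I_L = V_out / R_L = 14.09 / 658 kΩ = 0.0214 mA.

I_L ≈ 0.0214 mA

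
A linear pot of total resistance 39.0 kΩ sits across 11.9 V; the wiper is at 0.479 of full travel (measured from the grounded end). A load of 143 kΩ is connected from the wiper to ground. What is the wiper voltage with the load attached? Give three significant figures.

The wiper splits the pot into (1−α)R = 20.32 kΩ above and αR = 18.68 kΩ below.
Lower section ‖ load = 16.52 kΩ.
V_wiper = 11.9 × 16.52/(20.32 + 16.52) = 5.34 V.

V ≈ 5.34 V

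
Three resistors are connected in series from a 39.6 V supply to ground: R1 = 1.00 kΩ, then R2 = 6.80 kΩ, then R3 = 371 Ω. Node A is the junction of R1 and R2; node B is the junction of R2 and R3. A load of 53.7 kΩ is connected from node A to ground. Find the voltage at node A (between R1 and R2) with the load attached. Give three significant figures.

Below node A the series string R2+R3 = 7171 Ω sits in parallel with the 53700 Ω load: 6326 Ω.
V_A = 39.6 × 6326/(1000 + 6326) = 34.2 V.

V ≈ 34.2 V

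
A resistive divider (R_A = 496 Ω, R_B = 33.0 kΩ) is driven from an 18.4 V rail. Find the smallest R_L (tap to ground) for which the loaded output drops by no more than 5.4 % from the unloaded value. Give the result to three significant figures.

Output resistance R_th = R_A‖R_B = (496 × 33000)/33500 = 488.7 Ω.
The fractional drop is R_th/(R_th + R_L); requiring this ≤ 0.0540 gives R_L ≥ R_th(1/0.0540 − 1) = 488.7 × 17.52 = 8.56 kΩ.

R_L(min) ≈ 8.56 kΩ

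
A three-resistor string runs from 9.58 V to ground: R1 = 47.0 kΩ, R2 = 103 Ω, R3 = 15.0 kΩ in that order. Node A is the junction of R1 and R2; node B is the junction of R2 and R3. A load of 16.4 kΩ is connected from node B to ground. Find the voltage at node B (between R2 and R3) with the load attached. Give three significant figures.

V ≈ 1.37 V

At node B, R3 is in parallel with the load: R3‖R_L = 7834 Ω.
Below node A the resistance is R2 + (R3‖R_L) = 7937 Ω, so V_A = 9.58 × 7937/54940 = 1.384 V.
Then V_B = V_A × (R3‖R_L)/(R2 + R3‖R_L) = 1.384 × 7834/7937 = 1.37 V.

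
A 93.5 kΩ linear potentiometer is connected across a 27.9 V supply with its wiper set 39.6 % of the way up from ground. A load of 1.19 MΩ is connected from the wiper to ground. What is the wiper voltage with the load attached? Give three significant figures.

The wiper splits the pot into (1−α)R = 56.47 kΩ above and αR = 37.03 kΩ below.
Lower section ‖ load = 35.91 kΩ.
V_wiper = 27.9 × 35.91/(56.47 + 35.91) = 10.8 V.

V ≈ 10.8 V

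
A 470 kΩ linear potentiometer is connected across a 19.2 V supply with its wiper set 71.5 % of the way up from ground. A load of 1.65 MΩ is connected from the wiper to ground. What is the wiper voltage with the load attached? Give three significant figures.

The wiper splits the pot into (1−α)R = 134.0 kΩ above and αR = 336.1 kΩ below.
Lower section ‖ load = 279.2 kΩ.
V_wiper = 19.2 × 279.2/(134.0 + 279.2) = 13.0 V.

V ≈ 13.0 V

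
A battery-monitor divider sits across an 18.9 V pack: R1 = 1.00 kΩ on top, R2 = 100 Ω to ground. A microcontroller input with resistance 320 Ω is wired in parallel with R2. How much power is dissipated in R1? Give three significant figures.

P ≈ 308 mW

Total resistance from the source is R1 + (R2‖R_L) = 1076 Ω, so I = 18.9/1076 Ω = 17.56 mA.
P = I²·R1 = (17.56 mA)² × 1.00 kΩ = 308 mW.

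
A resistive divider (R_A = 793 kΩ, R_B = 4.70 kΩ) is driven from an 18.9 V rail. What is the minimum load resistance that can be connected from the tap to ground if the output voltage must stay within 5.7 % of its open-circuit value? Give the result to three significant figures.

R_L(min) ≈ 77.3 kΩ

Output resistance R_th = R_A‖R_B = (793 × 4.70)/797.7 = 4.672 kΩ.
The fractional drop is R_th/(R_th + R_L); requiring this ≤ 0.0570 gives R_L ≥ R_th(1/0.0570 − 1) = 4.672 × 16.54 = 77.3 kΩ.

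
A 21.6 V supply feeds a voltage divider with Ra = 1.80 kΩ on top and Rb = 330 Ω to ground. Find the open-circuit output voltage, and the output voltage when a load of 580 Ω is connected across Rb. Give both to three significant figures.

Unloaded: 3.35 V; loaded: 2.26 V

Open-circuit: V = 21.6 × 330/(1800 + 330) = 3.35 V.
With the load, Rb becomes Rb‖R_L = 210.3 Ω, so V = 21.6 × 210.3/2010 = 2.26 V.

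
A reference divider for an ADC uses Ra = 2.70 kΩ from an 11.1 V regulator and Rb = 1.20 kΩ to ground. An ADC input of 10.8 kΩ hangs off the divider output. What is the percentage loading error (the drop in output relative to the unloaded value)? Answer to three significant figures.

The divider's output (Thévenin) resistance is Ra‖Rb = 0.8308 kΩ.
Fractional drop under load = R_th/(R_th + R_L) = 0.8308 / (0.8308 + 10.8) = 0.07143.
So the output falls by 7.14 %.

7.14 %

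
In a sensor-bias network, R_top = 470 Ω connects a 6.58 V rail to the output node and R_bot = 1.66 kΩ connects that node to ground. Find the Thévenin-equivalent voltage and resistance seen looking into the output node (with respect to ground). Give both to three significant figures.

V_th is the open-circuit tap voltage: 6.58 × 1660/(470 + 1660) = 5.13 V.
With the supply zeroed, R_top and R_bot appear in parallel from the tap: R_th = R_top‖R_bot = (470 × 1660)/2130 = 366 Ω.

V_th = 5.13 V, R_th = 366 Ω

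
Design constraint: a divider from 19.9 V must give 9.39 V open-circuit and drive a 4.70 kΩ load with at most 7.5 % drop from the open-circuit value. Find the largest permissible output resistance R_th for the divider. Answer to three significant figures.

Loading drop = R_th/(R_th + R_L) ≤ 0.0750, so R_th ≤ R_L · ε/(1−ε) = 4.70 kΩ × 0.0750/0.9250 = 381 Ω.

R_th ≤ 381 Ω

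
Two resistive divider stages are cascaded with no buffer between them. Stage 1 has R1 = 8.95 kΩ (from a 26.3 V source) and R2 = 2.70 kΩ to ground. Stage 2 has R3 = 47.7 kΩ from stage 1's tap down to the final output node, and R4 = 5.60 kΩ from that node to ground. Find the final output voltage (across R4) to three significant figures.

Stage 2 presents R3+R4 = 53.30 kΩ as a load on stage 1's tap.
Stage 1's lower leg becomes R2‖(R3+R4) = 2.570 kΩ, so V_mid = 26.3 × 2.570/11.52 = 5.867 V.
Stage 2 is itself unloaded: V_out = V_mid × R4/(R3+R4) = 5.867 × 5.60/53.30 = 0.616 V.

V_out ≈ 0.616 V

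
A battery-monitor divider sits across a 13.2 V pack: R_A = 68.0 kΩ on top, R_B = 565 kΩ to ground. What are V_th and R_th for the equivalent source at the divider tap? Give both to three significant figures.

V_th is the open-circuit tap voltage: 13.2 × 565/(68.0 + 565) = 11.8 V.
With the supply zeroed, R_A and R_B appear in parallel from the tap: R_th = R_A‖R_B = (68.0 × 565)/633.0 = 60.7 kΩ.

V_th = 11.8 V, R_th = 60.7 kΩ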